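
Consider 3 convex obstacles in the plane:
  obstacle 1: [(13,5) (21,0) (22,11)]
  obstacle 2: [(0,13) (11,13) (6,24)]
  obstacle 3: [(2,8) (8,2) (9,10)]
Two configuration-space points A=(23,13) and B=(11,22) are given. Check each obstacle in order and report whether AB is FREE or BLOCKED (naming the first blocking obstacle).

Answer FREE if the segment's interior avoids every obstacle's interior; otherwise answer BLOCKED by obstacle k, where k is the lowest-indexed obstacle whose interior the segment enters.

FREE

Obstacle 1 [(13,5) (21,0) (22,11)]:
  edge (13,5)–(21,0): clear
  edge (21,0)–(22,11): clear
  edge (22,11)–(13,5): clear
  midpoint (17,35/2) outside
  → clear
Obstacle 2 [(0,13) (11,13) (6,24)]:
  edge (0,13)–(11,13): clear
  edge (11,13)–(6,24): clear
  edge (6,24)–(0,13): clear
  midpoint (17,35/2) outside
  → clear
Obstacle 3 [(2,8) (8,2) (9,10)]:
  edge (2,8)–(8,2): clear
  edge (8,2)–(9,10): clear
  edge (9,10)–(2,8): clear
  midpoint (17,35/2) outside
  → clear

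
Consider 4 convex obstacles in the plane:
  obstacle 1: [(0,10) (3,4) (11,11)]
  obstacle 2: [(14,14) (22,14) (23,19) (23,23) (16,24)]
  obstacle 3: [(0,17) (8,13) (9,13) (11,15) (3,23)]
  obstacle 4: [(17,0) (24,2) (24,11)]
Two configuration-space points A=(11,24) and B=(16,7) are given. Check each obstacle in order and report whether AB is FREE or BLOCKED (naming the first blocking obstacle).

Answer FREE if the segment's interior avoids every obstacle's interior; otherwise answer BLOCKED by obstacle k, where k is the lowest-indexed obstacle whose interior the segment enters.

FREE

Obstacle 1 [(0,10) (3,4) (11,11)]:
  edge (0,10)–(3,4): clear
  edge (3,4)–(11,11): clear
  edge (11,11)–(0,10): clear
  midpoint (27/2,31/2) outside
  → clear
Obstacle 2 [(14,14) (22,14) (23,19) (23,23) (16,24)]:
  edge (14,14)–(22,14): clear
  edge (22,14)–(23,19): clear
  edge (23,19)–(23,23): clear
  edge (23,23)–(16,24): clear
  edge (16,24)–(14,14): clear
  midpoint (27/2,31/2) outside
  → clear
Obstacle 3 [(0,17) (8,13) (9,13) (11,15) (3,23)]:
  edge (0,17)–(8,13): clear
  edge (8,13)–(9,13): clear
  edge (9,13)–(11,15): clear
  edge (11,15)–(3,23): clear
  edge (3,23)–(0,17): clear
  midpoint (27/2,31/2) outside
  → clear
Obstacle 4 [(17,0) (24,2) (24,11)]:
  edge (17,0)–(24,2): clear
  edge (24,2)–(24,11): clear
  edge (24,11)–(17,0): clear
  midpoint (27/2,31/2) outside
  → clear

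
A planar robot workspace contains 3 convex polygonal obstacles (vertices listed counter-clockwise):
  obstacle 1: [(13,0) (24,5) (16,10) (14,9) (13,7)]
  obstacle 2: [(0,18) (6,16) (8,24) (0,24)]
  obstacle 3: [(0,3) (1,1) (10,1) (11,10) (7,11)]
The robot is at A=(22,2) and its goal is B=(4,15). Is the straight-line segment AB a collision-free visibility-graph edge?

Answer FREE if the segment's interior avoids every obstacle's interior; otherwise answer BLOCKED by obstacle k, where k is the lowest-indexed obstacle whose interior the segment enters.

Obstacle 1 [(13,0) (24,5) (16,10) (14,9) (13,7)]:
  edge (13,0)–(24,5): crosses AB
  edge (24,5)–(16,10): clear
  edge (16,10)–(14,9): clear
  edge (14,9)–(13,7): crosses AB
  edge (13,7)–(13,0): clear
  → BLOCKED
Obstacle 2 [(0,18) (6,16) (8,24) (0,24)]:
  edge (0,18)–(6,16): clear
  edge (6,16)–(8,24): clear
  edge (8,24)–(0,24): clear
  edge (0,24)–(0,18): clear
  midpoint (13,17/2) outside
  → clear
Obstacle 3 [(0,3) (1,1) (10,1) (11,10) (7,11)]:
  edge (0,3)–(1,1): clear
  edge (1,1)–(10,1): clear
  edge (10,1)–(11,10): crosses AB
  edge (11,10)–(7,11): crosses AB
  edge (7,11)–(0,3): clear
  → BLOCKED

BLOCKED by obstacle 1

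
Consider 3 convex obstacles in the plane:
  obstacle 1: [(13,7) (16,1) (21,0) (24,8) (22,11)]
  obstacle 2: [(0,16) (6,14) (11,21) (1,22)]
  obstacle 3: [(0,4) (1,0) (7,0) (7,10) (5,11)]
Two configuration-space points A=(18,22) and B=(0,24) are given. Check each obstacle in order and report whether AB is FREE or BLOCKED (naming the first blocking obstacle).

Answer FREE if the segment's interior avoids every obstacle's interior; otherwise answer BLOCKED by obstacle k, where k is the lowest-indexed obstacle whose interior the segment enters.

Obstacle 1 [(13,7) (16,1) (21,0) (24,8) (22,11)]:
  edge (13,7)–(16,1): clear
  edge (16,1)–(21,0): clear
  edge (21,0)–(24,8): clear
  edge (24,8)–(22,11): clear
  edge (22,11)–(13,7): clear
  midpoint (9,23) outside
  → clear
Obstacle 2 [(0,16) (6,14) (11,21) (1,22)]:
  edge (0,16)–(6,14): clear
  edge (6,14)–(11,21): clear
  edge (11,21)–(1,22): clear
  edge (1,22)–(0,16): clear
  midpoint (9,23) outside
  → clear
Obstacle 3 [(0,4) (1,0) (7,0) (7,10) (5,11)]:
  edge (0,4)–(1,0): clear
  edge (1,0)–(7,0): clear
  edge (7,0)–(7,10): clear
  edge (7,10)–(5,11): clear
  edge (5,11)–(0,4): clear
  midpoint (9,23) outside
  → clear

FREE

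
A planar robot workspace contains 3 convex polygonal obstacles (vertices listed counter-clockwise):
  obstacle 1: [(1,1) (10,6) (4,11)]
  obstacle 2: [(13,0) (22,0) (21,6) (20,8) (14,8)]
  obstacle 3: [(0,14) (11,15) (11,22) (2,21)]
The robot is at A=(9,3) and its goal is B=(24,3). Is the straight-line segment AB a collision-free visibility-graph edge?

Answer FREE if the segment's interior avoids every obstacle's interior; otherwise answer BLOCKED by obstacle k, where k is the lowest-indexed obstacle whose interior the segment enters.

BLOCKED by obstacle 2

Obstacle 1 [(1,1) (10,6) (4,11)]:
  edge (1,1)–(10,6): clear
  edge (10,6)–(4,11): clear
  edge (4,11)–(1,1): clear
  midpoint (33/2,3) outside
  → clear
Obstacle 2 [(13,0) (22,0) (21,6) (20,8) (14,8)]:
  edge (13,0)–(22,0): clear
  edge (22,0)–(21,6): crosses AB
  edge (21,6)–(20,8): clear
  edge (20,8)–(14,8): clear
  edge (14,8)–(13,0): crosses AB
  → BLOCKED
Obstacle 3 [(0,14) (11,15) (11,22) (2,21)]:
  edge (0,14)–(11,15): clear
  edge (11,15)–(11,22): clear
  edge (11,22)–(2,21): clear
  edge (2,21)–(0,14): clear
  midpoint (33/2,3) outside
  → clear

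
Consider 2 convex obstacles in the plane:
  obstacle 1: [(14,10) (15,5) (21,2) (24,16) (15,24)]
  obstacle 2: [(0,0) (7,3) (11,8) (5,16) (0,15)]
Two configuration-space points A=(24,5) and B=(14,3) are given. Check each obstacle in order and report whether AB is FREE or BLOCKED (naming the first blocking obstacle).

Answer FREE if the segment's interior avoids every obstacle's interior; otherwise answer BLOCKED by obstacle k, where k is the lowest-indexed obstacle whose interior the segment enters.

Obstacle 1 [(14,10) (15,5) (21,2) (24,16) (15,24)]:
  edge (14,10)–(15,5): clear
  edge (15,5)–(21,2): crosses AB
  edge (21,2)–(24,16): crosses AB
  edge (24,16)–(15,24): clear
  edge (15,24)–(14,10): clear
  → BLOCKED
Obstacle 2 [(0,0) (7,3) (11,8) (5,16) (0,15)]:
  edge (0,0)–(7,3): clear
  edge (7,3)–(11,8): clear
  edge (11,8)–(5,16): clear
  edge (5,16)–(0,15): clear
  edge (0,15)–(0,0): clear
  midpoint (19,4) outside
  → clear

BLOCKED by obstacle 1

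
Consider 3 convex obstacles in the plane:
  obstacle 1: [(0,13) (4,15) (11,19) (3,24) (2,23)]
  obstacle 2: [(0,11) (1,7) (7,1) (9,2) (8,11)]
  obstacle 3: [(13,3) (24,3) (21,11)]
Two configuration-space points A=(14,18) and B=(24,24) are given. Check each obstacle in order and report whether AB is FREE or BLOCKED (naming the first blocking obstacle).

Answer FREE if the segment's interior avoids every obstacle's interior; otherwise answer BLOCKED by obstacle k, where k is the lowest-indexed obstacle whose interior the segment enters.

Obstacle 1 [(0,13) (4,15) (11,19) (3,24) (2,23)]:
  edge (0,13)–(4,15): clear
  edge (4,15)–(11,19): clear
  edge (11,19)–(3,24): clear
  edge (3,24)–(2,23): clear
  edge (2,23)–(0,13): clear
  midpoint (19,21) outside
  → clear
Obstacle 2 [(0,11) (1,7) (7,1) (9,2) (8,11)]:
  edge (0,11)–(1,7): clear
  edge (1,7)–(7,1): clear
  edge (7,1)–(9,2): clear
  edge (9,2)–(8,11): clear
  edge (8,11)–(0,11): clear
  midpoint (19,21) outside
  → clear
Obstacle 3 [(13,3) (24,3) (21,11)]:
  edge (13,3)–(24,3): clear
  edge (24,3)–(21,11): clear
  edge (21,11)–(13,3): clear
  midpoint (19,21) outside
  → clear

FREE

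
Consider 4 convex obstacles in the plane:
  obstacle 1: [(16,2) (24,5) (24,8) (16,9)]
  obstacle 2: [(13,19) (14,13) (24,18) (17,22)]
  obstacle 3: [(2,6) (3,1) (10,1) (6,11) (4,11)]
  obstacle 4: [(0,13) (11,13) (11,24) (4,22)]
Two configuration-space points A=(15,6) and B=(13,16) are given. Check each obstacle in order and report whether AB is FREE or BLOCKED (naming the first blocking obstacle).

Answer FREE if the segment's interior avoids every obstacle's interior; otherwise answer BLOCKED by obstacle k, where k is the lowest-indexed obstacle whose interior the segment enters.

FREE

Obstacle 1 [(16,2) (24,5) (24,8) (16,9)]:
  edge (16,2)–(24,5): clear
  edge (24,5)–(24,8): clear
  edge (24,8)–(16,9): clear
  edge (16,9)–(16,2): clear
  midpoint (14,11) outside
  → clear
Obstacle 2 [(13,19) (14,13) (24,18) (17,22)]:
  edge (13,19)–(14,13): clear
  edge (14,13)–(24,18): clear
  edge (24,18)–(17,22): clear
  edge (17,22)–(13,19): clear
  midpoint (14,11) outside
  → clear
Obstacle 3 [(2,6) (3,1) (10,1) (6,11) (4,11)]:
  edge (2,6)–(3,1): clear
  edge (3,1)–(10,1): clear
  edge (10,1)–(6,11): clear
  edge (6,11)–(4,11): clear
  edge (4,11)–(2,6): clear
  midpoint (14,11) outside
  → clear
Obstacle 4 [(0,13) (11,13) (11,24) (4,22)]:
  edge (0,13)–(11,13): clear
  edge (11,13)–(11,24): clear
  edge (11,24)–(4,22): clear
  edge (4,22)–(0,13): clear
  midpoint (14,11) outside
  → clear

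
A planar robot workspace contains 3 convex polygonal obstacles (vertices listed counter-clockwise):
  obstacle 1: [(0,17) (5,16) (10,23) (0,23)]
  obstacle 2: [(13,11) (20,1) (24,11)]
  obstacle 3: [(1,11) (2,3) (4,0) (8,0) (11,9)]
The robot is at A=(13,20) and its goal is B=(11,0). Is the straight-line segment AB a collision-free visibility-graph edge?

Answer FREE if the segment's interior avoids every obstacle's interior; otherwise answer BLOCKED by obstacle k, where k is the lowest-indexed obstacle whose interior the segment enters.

FREE

Obstacle 1 [(0,17) (5,16) (10,23) (0,23)]:
  edge (0,17)–(5,16): clear
  edge (5,16)–(10,23): clear
  edge (10,23)–(0,23): clear
  edge (0,23)–(0,17): clear
  midpoint (12,10) outside
  → clear
Obstacle 2 [(13,11) (20,1) (24,11)]:
  edge (13,11)–(20,1): clear
  edge (20,1)–(24,11): clear
  edge (24,11)–(13,11): clear
  midpoint (12,10) outside
  → clear
Obstacle 3 [(1,11) (2,3) (4,0) (8,0) (11,9)]:
  edge (1,11)–(2,3): clear
  edge (2,3)–(4,0): clear
  edge (4,0)–(8,0): clear
  edge (8,0)–(11,9): clear
  edge (11,9)–(1,11): clear
  midpoint (12,10) outside
  → clear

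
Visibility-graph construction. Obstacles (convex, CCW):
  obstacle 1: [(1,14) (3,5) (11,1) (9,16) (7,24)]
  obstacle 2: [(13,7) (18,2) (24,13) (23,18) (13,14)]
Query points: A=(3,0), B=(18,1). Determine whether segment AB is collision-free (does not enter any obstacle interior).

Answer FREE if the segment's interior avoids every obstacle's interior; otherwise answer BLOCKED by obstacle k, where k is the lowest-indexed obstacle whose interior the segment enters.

Obstacle 1 [(1,14) (3,5) (11,1) (9,16) (7,24)]:
  edge (1,14)–(3,5): clear
  edge (3,5)–(11,1): clear
  edge (11,1)–(9,16): clear
  edge (9,16)–(7,24): clear
  edge (7,24)–(1,14): clear
  midpoint (21/2,1/2) outside
  → clear
Obstacle 2 [(13,7) (18,2) (24,13) (23,18) (13,14)]:
  edge (13,7)–(18,2): clear
  edge (18,2)–(24,13): clear
  edge (24,13)–(23,18): clear
  edge (23,18)–(13,14): clear
  edge (13,14)–(13,7): clear
  midpoint (21/2,1/2) outside
  → clear

FREE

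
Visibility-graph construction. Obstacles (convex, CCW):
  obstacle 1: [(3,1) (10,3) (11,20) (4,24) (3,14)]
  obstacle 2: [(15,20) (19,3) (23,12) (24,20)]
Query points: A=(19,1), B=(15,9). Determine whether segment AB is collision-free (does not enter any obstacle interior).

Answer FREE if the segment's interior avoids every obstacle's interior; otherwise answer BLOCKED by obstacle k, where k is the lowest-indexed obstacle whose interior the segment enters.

FREE

Obstacle 1 [(3,1) (10,3) (11,20) (4,24) (3,14)]:
  edge (3,1)–(10,3): clear
  edge (10,3)–(11,20): clear
  edge (11,20)–(4,24): clear
  edge (4,24)–(3,14): clear
  edge (3,14)–(3,1): clear
  midpoint (17,5) outside
  → clear
Obstacle 2 [(15,20) (19,3) (23,12) (24,20)]:
  edge (15,20)–(19,3): clear
  edge (19,3)–(23,12): clear
  edge (23,12)–(24,20): clear
  edge (24,20)–(15,20): clear
  midpoint (17,5) outside
  → clear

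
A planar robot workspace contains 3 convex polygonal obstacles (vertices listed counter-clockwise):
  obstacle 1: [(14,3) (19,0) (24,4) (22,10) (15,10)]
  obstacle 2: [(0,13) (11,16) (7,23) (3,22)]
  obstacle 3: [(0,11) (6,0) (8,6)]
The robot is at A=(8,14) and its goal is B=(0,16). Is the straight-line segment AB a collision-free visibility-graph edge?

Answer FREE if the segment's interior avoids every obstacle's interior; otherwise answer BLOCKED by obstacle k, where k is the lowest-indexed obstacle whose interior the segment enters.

BLOCKED by obstacle 2

Obstacle 1 [(14,3) (19,0) (24,4) (22,10) (15,10)]:
  edge (14,3)–(19,0): clear
  edge (19,0)–(24,4): clear
  edge (24,4)–(22,10): clear
  edge (22,10)–(15,10): clear
  edge (15,10)–(14,3): clear
  midpoint (4,15) outside
  → clear
Obstacle 2 [(0,13) (11,16) (7,23) (3,22)]:
  edge (0,13)–(11,16): crosses AB
  edge (11,16)–(7,23): clear
  edge (7,23)–(3,22): clear
  edge (3,22)–(0,13): crosses AB
  → BLOCKED
Obstacle 3 [(0,11) (6,0) (8,6)]:
  edge (0,11)–(6,0): clear
  edge (6,0)–(8,6): clear
  edge (8,6)–(0,11): clear
  midpoint (4,15) outside
  → clear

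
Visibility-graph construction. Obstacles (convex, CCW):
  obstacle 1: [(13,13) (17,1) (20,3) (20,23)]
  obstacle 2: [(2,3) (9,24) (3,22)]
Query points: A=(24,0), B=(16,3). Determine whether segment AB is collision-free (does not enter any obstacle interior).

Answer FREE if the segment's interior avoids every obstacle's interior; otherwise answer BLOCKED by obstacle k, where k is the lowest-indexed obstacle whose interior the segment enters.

BLOCKED by obstacle 1

Obstacle 1 [(13,13) (17,1) (20,3) (20,23)]:
  edge (13,13)–(17,1): crosses AB
  edge (17,1)–(20,3): crosses AB
  edge (20,3)–(20,23): clear
  edge (20,23)–(13,13): clear
  → BLOCKED
Obstacle 2 [(2,3) (9,24) (3,22)]:
  edge (2,3)–(9,24): clear
  edge (9,24)–(3,22): clear
  edge (3,22)–(2,3): clear
  midpoint (20,3/2) outside
  → clear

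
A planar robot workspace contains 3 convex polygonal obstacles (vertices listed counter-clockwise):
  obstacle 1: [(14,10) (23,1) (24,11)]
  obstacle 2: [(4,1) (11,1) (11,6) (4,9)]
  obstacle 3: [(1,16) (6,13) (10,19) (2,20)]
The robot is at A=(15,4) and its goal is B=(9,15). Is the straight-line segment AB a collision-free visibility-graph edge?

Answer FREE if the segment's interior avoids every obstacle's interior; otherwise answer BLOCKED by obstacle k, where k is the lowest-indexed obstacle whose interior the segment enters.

FREE

Obstacle 1 [(14,10) (23,1) (24,11)]:
  edge (14,10)–(23,1): clear
  edge (23,1)–(24,11): clear
  edge (24,11)–(14,10): clear
  midpoint (12,19/2) outside
  → clear
Obstacle 2 [(4,1) (11,1) (11,6) (4,9)]:
  edge (4,1)–(11,1): clear
  edge (11,1)–(11,6): clear
  edge (11,6)–(4,9): clear
  edge (4,9)–(4,1): clear
  midpoint (12,19/2) outside
  → clear
Obstacle 3 [(1,16) (6,13) (10,19) (2,20)]:
  edge (1,16)–(6,13): clear
  edge (6,13)–(10,19): clear
  edge (10,19)–(2,20): clear
  edge (2,20)–(1,16): clear
  midpoint (12,19/2) outside
  → clear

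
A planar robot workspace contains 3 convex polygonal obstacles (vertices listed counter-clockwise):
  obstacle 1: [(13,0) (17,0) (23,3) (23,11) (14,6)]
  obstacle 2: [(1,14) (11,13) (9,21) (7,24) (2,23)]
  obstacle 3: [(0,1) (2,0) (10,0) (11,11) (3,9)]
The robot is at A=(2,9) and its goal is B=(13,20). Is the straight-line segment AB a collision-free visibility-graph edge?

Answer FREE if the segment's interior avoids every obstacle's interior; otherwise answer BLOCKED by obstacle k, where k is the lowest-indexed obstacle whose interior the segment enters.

BLOCKED by obstacle 2

Obstacle 1 [(13,0) (17,0) (23,3) (23,11) (14,6)]:
  edge (13,0)–(17,0): clear
  edge (17,0)–(23,3): clear
  edge (23,3)–(23,11): clear
  edge (23,11)–(14,6): clear
  edge (14,6)–(13,0): clear
  midpoint (15/2,29/2) outside
  → clear
Obstacle 2 [(1,14) (11,13) (9,21) (7,24) (2,23)]:
  edge (1,14)–(11,13): crosses AB
  edge (11,13)–(9,21): crosses AB
  edge (9,21)–(7,24): clear
  edge (7,24)–(2,23): clear
  edge (2,23)–(1,14): clear
  → BLOCKED
Obstacle 3 [(0,1) (2,0) (10,0) (11,11) (3,9)]:
  edge (0,1)–(2,0): clear
  edge (2,0)–(10,0): clear
  edge (10,0)–(11,11): clear
  edge (11,11)–(3,9): clear
  edge (3,9)–(0,1): clear
  midpoint (15/2,29/2) outside
  → clear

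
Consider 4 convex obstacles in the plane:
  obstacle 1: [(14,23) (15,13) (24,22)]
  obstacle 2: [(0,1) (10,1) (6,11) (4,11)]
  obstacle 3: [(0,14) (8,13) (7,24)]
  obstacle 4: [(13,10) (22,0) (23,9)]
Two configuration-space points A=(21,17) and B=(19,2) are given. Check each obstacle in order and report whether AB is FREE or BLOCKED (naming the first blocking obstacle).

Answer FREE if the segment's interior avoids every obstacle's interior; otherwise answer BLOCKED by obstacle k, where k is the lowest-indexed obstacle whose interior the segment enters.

BLOCKED by obstacle 4

Obstacle 1 [(14,23) (15,13) (24,22)]:
  edge (14,23)–(15,13): clear
  edge (15,13)–(24,22): clear
  edge (24,22)–(14,23): clear
  midpoint (20,19/2) outside
  → clear
Obstacle 2 [(0,1) (10,1) (6,11) (4,11)]:
  edge (0,1)–(10,1): clear
  edge (10,1)–(6,11): clear
  edge (6,11)–(4,11): clear
  edge (4,11)–(0,1): clear
  midpoint (20,19/2) outside
  → clear
Obstacle 3 [(0,14) (8,13) (7,24)]:
  edge (0,14)–(8,13): clear
  edge (8,13)–(7,24): clear
  edge (7,24)–(0,14): clear
  midpoint (20,19/2) outside
  → clear
Obstacle 4 [(13,10) (22,0) (23,9)]:
  edge (13,10)–(22,0): crosses AB
  edge (22,0)–(23,9): clear
  edge (23,9)–(13,10): crosses AB
  → BLOCKED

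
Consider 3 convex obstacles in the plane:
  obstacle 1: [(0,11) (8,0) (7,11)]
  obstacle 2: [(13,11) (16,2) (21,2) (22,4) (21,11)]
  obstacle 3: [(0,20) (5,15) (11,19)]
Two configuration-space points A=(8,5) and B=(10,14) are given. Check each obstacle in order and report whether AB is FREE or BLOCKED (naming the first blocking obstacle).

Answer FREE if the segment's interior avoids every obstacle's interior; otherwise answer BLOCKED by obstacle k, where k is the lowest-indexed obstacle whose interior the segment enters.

FREE

Obstacle 1 [(0,11) (8,0) (7,11)]:
  edge (0,11)–(8,0): clear
  edge (8,0)–(7,11): clear
  edge (7,11)–(0,11): clear
  midpoint (9,19/2) outside
  → clear
Obstacle 2 [(13,11) (16,2) (21,2) (22,4) (21,11)]:
  edge (13,11)–(16,2): clear
  edge (16,2)–(21,2): clear
  edge (21,2)–(22,4): clear
  edge (22,4)–(21,11): clear
  edge (21,11)–(13,11): clear
  midpoint (9,19/2) outside
  → clear
Obstacle 3 [(0,20) (5,15) (11,19)]:
  edge (0,20)–(5,15): clear
  edge (5,15)–(11,19): clear
  edge (11,19)–(0,20): clear
  midpoint (9,19/2) outside
  → clear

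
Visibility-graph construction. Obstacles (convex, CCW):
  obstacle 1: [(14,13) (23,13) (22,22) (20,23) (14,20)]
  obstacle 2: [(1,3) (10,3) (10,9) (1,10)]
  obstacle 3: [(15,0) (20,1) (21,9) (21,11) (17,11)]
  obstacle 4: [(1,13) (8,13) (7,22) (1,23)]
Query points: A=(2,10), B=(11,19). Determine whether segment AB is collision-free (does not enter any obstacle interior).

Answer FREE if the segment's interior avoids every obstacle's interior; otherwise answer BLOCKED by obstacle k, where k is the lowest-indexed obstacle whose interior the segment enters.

Obstacle 1 [(14,13) (23,13) (22,22) (20,23) (14,20)]:
  edge (14,13)–(23,13): clear
  edge (23,13)–(22,22): clear
  edge (22,22)–(20,23): clear
  edge (20,23)–(14,20): clear
  edge (14,20)–(14,13): clear
  midpoint (13/2,29/2) outside
  → clear
Obstacle 2 [(1,3) (10,3) (10,9) (1,10)]:
  edge (1,3)–(10,3): clear
  edge (10,3)–(10,9): clear
  edge (10,9)–(1,10): clear
  edge (1,10)–(1,3): clear
  midpoint (13/2,29/2) outside
  → clear
Obstacle 3 [(15,0) (20,1) (21,9) (21,11) (17,11)]:
  edge (15,0)–(20,1): clear
  edge (20,1)–(21,9): clear
  edge (21,9)–(21,11): clear
  edge (21,11)–(17,11): clear
  edge (17,11)–(15,0): clear
  midpoint (13/2,29/2) outside
  → clear
Obstacle 4 [(1,13) (8,13) (7,22) (1,23)]:
  edge (1,13)–(8,13): crosses AB
  edge (8,13)–(7,22): crosses AB
  edge (7,22)–(1,23): clear
  edge (1,23)–(1,13): clear
  → BLOCKED

BLOCKED by obstacle 4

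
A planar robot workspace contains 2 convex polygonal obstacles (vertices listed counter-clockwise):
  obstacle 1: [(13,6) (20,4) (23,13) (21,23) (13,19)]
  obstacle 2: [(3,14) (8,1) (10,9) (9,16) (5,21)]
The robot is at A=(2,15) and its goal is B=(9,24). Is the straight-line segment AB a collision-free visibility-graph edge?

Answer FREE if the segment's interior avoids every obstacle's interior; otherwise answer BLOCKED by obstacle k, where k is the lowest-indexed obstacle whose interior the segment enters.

Obstacle 1 [(13,6) (20,4) (23,13) (21,23) (13,19)]:
  edge (13,6)–(20,4): clear
  edge (20,4)–(23,13): clear
  edge (23,13)–(21,23): clear
  edge (21,23)–(13,19): clear
  edge (13,19)–(13,6): clear
  midpoint (11/2,39/2) outside
  → clear
Obstacle 2 [(3,14) (8,1) (10,9) (9,16) (5,21)]:
  edge (3,14)–(8,1): clear
  edge (8,1)–(10,9): clear
  edge (10,9)–(9,16): clear
  edge (9,16)–(5,21): crosses AB
  edge (5,21)–(3,14): crosses AB
  → BLOCKED

BLOCKED by obstacle 2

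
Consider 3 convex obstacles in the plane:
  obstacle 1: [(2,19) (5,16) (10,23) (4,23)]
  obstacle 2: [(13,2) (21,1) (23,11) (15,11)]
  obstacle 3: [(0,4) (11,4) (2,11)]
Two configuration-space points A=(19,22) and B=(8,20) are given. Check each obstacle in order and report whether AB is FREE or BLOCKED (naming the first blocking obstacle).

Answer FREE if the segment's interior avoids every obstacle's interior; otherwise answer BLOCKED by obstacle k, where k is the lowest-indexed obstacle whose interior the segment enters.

FREE

Obstacle 1 [(2,19) (5,16) (10,23) (4,23)]:
  edge (2,19)–(5,16): clear
  edge (5,16)–(10,23): clear
  edge (10,23)–(4,23): clear
  edge (4,23)–(2,19): clear
  midpoint (27/2,21) outside
  → clear
Obstacle 2 [(13,2) (21,1) (23,11) (15,11)]:
  edge (13,2)–(21,1): clear
  edge (21,1)–(23,11): clear
  edge (23,11)–(15,11): clear
  edge (15,11)–(13,2): clear
  midpoint (27/2,21) outside
  → clear
Obstacle 3 [(0,4) (11,4) (2,11)]:
  edge (0,4)–(11,4): clear
  edge (11,4)–(2,11): clear
  edge (2,11)–(0,4): clear
  midpoint (27/2,21) outside
  → clear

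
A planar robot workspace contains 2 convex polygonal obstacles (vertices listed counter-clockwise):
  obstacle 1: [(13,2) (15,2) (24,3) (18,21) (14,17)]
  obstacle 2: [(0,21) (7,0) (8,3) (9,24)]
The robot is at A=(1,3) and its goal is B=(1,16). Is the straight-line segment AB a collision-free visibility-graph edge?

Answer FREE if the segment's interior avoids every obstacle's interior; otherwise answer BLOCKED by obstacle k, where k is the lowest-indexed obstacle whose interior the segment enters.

Obstacle 1 [(13,2) (15,2) (24,3) (18,21) (14,17)]:
  edge (13,2)–(15,2): clear
  edge (15,2)–(24,3): clear
  edge (24,3)–(18,21): clear
  edge (18,21)–(14,17): clear
  edge (14,17)–(13,2): clear
  midpoint (1,19/2) outside
  → clear
Obstacle 2 [(0,21) (7,0) (8,3) (9,24)]:
  edge (0,21)–(7,0): clear
  edge (7,0)–(8,3): clear
  edge (8,3)–(9,24): clear
  edge (9,24)–(0,21): clear
  midpoint (1,19/2) outside
  → clear

FREE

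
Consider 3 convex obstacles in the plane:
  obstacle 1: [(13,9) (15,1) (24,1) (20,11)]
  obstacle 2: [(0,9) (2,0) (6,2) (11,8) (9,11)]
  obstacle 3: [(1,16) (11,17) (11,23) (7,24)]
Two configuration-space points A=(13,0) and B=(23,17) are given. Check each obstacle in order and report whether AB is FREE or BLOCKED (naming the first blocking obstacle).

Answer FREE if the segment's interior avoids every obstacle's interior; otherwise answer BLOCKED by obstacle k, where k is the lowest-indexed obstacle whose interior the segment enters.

Obstacle 1 [(13,9) (15,1) (24,1) (20,11)]:
  edge (13,9)–(15,1): crosses AB
  edge (15,1)–(24,1): clear
  edge (24,1)–(20,11): clear
  edge (20,11)–(13,9): crosses AB
  → BLOCKED
Obstacle 2 [(0,9) (2,0) (6,2) (11,8) (9,11)]:
  edge (0,9)–(2,0): clear
  edge (2,0)–(6,2): clear
  edge (6,2)–(11,8): clear
  edge (11,8)–(9,11): clear
  edge (9,11)–(0,9): clear
  midpoint (18,17/2) outside
  → clear
Obstacle 3 [(1,16) (11,17) (11,23) (7,24)]:
  edge (1,16)–(11,17): clear
  edge (11,17)–(11,23): clear
  edge (11,23)–(7,24): clear
  edge (7,24)–(1,16): clear
  midpoint (18,17/2) outside
  → clear

BLOCKED by obstacle 1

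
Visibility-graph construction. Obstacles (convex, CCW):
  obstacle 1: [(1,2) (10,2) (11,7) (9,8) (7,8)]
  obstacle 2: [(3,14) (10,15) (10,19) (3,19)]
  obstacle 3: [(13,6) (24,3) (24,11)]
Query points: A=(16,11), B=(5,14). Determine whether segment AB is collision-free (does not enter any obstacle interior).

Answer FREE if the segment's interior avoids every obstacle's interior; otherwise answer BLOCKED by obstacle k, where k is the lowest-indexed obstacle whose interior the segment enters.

Obstacle 1 [(1,2) (10,2) (11,7) (9,8) (7,8)]:
  edge (1,2)–(10,2): clear
  edge (10,2)–(11,7): clear
  edge (11,7)–(9,8): clear
  edge (9,8)–(7,8): clear
  edge (7,8)–(1,2): clear
  midpoint (21/2,25/2) outside
  → clear
Obstacle 2 [(3,14) (10,15) (10,19) (3,19)]:
  edge (3,14)–(10,15): clear
  edge (10,15)–(10,19): clear
  edge (10,19)–(3,19): clear
  edge (3,19)–(3,14): clear
  midpoint (21/2,25/2) outside
  → clear
Obstacle 3 [(13,6) (24,3) (24,11)]:
  edge (13,6)–(24,3): clear
  edge (24,3)–(24,11): clear
  edge (24,11)–(13,6): clear
  midpoint (21/2,25/2) outside
  → clear

FREE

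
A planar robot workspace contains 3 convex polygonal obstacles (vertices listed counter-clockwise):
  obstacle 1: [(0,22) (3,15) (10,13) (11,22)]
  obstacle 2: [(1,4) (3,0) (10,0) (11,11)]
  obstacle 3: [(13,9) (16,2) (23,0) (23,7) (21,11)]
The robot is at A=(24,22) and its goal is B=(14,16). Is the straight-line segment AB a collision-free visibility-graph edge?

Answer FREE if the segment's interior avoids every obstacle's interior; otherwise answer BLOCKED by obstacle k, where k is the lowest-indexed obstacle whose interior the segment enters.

FREE

Obstacle 1 [(0,22) (3,15) (10,13) (11,22)]:
  edge (0,22)–(3,15): clear
  edge (3,15)–(10,13): clear
  edge (10,13)–(11,22): clear
  edge (11,22)–(0,22): clear
  midpoint (19,19) outside
  → clear
Obstacle 2 [(1,4) (3,0) (10,0) (11,11)]:
  edge (1,4)–(3,0): clear
  edge (3,0)–(10,0): clear
  edge (10,0)–(11,11): clear
  edge (11,11)–(1,4): clear
  midpoint (19,19) outside
  → clear
Obstacle 3 [(13,9) (16,2) (23,0) (23,7) (21,11)]:
  edge (13,9)–(16,2): clear
  edge (16,2)–(23,0): clear
  edge (23,0)–(23,7): clear
  edge (23,7)–(21,11): clear
  edge (21,11)–(13,9): clear
  midpoint (19,19) outside
  → clear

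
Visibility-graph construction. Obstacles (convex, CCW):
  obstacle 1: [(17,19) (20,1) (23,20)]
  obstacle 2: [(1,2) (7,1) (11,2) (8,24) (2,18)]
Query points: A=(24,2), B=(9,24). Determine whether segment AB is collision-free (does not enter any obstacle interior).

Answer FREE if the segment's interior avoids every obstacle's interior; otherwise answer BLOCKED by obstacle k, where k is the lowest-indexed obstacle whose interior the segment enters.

Obstacle 1 [(17,19) (20,1) (23,20)]:
  edge (17,19)–(20,1): crosses AB
  edge (20,1)–(23,20): crosses AB
  edge (23,20)–(17,19): clear
  → BLOCKED
Obstacle 2 [(1,2) (7,1) (11,2) (8,24) (2,18)]:
  edge (1,2)–(7,1): clear
  edge (7,1)–(11,2): clear
  edge (11,2)–(8,24): clear
  edge (8,24)–(2,18): clear
  edge (2,18)–(1,2): clear
  midpoint (33/2,13) outside
  → clear

BLOCKED by obstacle 1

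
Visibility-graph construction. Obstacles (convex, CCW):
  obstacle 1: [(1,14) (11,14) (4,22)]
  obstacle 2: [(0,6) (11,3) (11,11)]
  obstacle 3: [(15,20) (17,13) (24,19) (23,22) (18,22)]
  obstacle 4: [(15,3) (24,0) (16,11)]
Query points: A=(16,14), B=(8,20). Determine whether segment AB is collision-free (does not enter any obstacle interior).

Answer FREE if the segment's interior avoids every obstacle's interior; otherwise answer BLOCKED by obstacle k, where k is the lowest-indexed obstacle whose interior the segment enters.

Obstacle 1 [(1,14) (11,14) (4,22)]:
  edge (1,14)–(11,14): clear
  edge (11,14)–(4,22): clear
  edge (4,22)–(1,14): clear
  midpoint (12,17) outside
  → clear
Obstacle 2 [(0,6) (11,3) (11,11)]:
  edge (0,6)–(11,3): clear
  edge (11,3)–(11,11): clear
  edge (11,11)–(0,6): clear
  midpoint (12,17) outside
  → clear
Obstacle 3 [(15,20) (17,13) (24,19) (23,22) (18,22)]:
  edge (15,20)–(17,13): clear
  edge (17,13)–(24,19): clear
  edge (24,19)–(23,22): clear
  edge (23,22)–(18,22): clear
  edge (18,22)–(15,20): clear
  midpoint (12,17) outside
  → clear
Obstacle 4 [(15,3) (24,0) (16,11)]:
  edge (15,3)–(24,0): clear
  edge (24,0)–(16,11): clear
  edge (16,11)–(15,3): clear
  midpoint (12,17) outside
  → clear

FREE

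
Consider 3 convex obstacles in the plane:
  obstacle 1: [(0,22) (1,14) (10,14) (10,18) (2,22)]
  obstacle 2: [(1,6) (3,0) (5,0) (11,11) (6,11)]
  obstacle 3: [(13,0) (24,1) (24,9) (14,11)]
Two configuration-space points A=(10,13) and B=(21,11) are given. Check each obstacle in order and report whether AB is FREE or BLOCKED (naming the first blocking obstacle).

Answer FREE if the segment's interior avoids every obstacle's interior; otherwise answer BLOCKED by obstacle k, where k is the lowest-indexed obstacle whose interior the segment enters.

Obstacle 1 [(0,22) (1,14) (10,14) (10,18) (2,22)]:
  edge (0,22)–(1,14): clear
  edge (1,14)–(10,14): clear
  edge (10,14)–(10,18): clear
  edge (10,18)–(2,22): clear
  edge (2,22)–(0,22): clear
  midpoint (31/2,12) outside
  → clear
Obstacle 2 [(1,6) (3,0) (5,0) (11,11) (6,11)]:
  edge (1,6)–(3,0): clear
  edge (3,0)–(5,0): clear
  edge (5,0)–(11,11): clear
  edge (11,11)–(6,11): clear
  edge (6,11)–(1,6): clear
  midpoint (31/2,12) outside
  → clear
Obstacle 3 [(13,0) (24,1) (24,9) (14,11)]:
  edge (13,0)–(24,1): clear
  edge (24,1)–(24,9): clear
  edge (24,9)–(14,11): clear
  edge (14,11)–(13,0): clear
  midpoint (31/2,12) outside
  → clear

FREE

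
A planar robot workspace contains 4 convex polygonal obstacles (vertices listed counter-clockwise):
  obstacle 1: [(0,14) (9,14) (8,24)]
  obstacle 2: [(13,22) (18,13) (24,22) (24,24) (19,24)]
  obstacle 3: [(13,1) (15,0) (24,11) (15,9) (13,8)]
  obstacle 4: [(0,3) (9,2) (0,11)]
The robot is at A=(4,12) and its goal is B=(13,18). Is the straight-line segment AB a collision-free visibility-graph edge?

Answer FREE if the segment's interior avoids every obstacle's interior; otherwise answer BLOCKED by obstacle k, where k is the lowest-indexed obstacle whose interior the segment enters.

Obstacle 1 [(0,14) (9,14) (8,24)]:
  edge (0,14)–(9,14): crosses AB
  edge (9,14)–(8,24): crosses AB
  edge (8,24)–(0,14): clear
  → BLOCKED
Obstacle 2 [(13,22) (18,13) (24,22) (24,24) (19,24)]:
  edge (13,22)–(18,13): clear
  edge (18,13)–(24,22): clear
  edge (24,22)–(24,24): clear
  edge (24,24)–(19,24): clear
  edge (19,24)–(13,22): clear
  midpoint (17/2,15) outside
  → clear
Obstacle 3 [(13,1) (15,0) (24,11) (15,9) (13,8)]:
  edge (13,1)–(15,0): clear
  edge (15,0)–(24,11): clear
  edge (24,11)–(15,9): clear
  edge (15,9)–(13,8): clear
  edge (13,8)–(13,1): clear
  midpoint (17/2,15) outside
  → clear
Obstacle 4 [(0,3) (9,2) (0,11)]:
  edge (0,3)–(9,2): clear
  edge (9,2)–(0,11): clear
  edge (0,11)–(0,3): clear
  midpoint (17/2,15) outside
  → clear

BLOCKED by obstacle 1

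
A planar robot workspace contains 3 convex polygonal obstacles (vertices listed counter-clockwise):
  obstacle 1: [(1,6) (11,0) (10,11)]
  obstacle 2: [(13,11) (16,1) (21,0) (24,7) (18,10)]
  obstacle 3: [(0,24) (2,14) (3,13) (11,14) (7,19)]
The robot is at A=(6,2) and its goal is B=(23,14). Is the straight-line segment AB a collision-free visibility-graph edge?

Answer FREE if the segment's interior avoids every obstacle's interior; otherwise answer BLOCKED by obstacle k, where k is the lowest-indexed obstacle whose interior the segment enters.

BLOCKED by obstacle 1

Obstacle 1 [(1,6) (11,0) (10,11)]:
  edge (1,6)–(11,0): crosses AB
  edge (11,0)–(10,11): crosses AB
  edge (10,11)–(1,6): clear
  → BLOCKED
Obstacle 2 [(13,11) (16,1) (21,0) (24,7) (18,10)]:
  edge (13,11)–(16,1): crosses AB
  edge (16,1)–(21,0): clear
  edge (21,0)–(24,7): clear
  edge (24,7)–(18,10): clear
  edge (18,10)–(13,11): crosses AB
  → BLOCKED
Obstacle 3 [(0,24) (2,14) (3,13) (11,14) (7,19)]:
  edge (0,24)–(2,14): clear
  edge (2,14)–(3,13): clear
  edge (3,13)–(11,14): clear
  edge (11,14)–(7,19): clear
  edge (7,19)–(0,24): clear
  midpoint (29/2,8) outside
  → clear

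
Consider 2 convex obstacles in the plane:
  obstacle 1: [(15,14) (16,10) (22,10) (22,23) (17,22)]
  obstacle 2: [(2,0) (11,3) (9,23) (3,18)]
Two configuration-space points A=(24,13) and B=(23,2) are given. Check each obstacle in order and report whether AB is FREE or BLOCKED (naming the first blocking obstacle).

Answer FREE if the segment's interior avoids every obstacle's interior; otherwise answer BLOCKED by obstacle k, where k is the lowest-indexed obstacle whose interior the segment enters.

FREE

Obstacle 1 [(15,14) (16,10) (22,10) (22,23) (17,22)]:
  edge (15,14)–(16,10): clear
  edge (16,10)–(22,10): clear
  edge (22,10)–(22,23): clear
  edge (22,23)–(17,22): clear
  edge (17,22)–(15,14): clear
  midpoint (47/2,15/2) outside
  → clear
Obstacle 2 [(2,0) (11,3) (9,23) (3,18)]:
  edge (2,0)–(11,3): clear
  edge (11,3)–(9,23): clear
  edge (9,23)–(3,18): clear
  edge (3,18)–(2,0): clear
  midpoint (47/2,15/2) outside
  → clear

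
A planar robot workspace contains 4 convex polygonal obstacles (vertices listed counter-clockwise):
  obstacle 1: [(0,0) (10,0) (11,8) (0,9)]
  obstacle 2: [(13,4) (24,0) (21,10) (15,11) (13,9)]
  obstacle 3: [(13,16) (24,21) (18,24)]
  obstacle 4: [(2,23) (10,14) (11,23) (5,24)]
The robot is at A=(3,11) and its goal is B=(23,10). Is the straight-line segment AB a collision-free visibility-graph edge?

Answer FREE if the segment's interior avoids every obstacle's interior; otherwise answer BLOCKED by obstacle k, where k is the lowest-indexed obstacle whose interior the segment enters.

BLOCKED by obstacle 2

Obstacle 1 [(0,0) (10,0) (11,8) (0,9)]:
  edge (0,0)–(10,0): clear
  edge (10,0)–(11,8): clear
  edge (11,8)–(0,9): clear
  edge (0,9)–(0,0): clear
  midpoint (13,21/2) outside
  → clear
Obstacle 2 [(13,4) (24,0) (21,10) (15,11) (13,9)]:
  edge (13,4)–(24,0): clear
  edge (24,0)–(21,10): clear
  edge (21,10)–(15,11): crosses AB
  edge (15,11)–(13,9): crosses AB
  edge (13,9)–(13,4): clear
  → BLOCKED
Obstacle 3 [(13,16) (24,21) (18,24)]:
  edge (13,16)–(24,21): clear
  edge (24,21)–(18,24): clear
  edge (18,24)–(13,16): clear
  midpoint (13,21/2) outside
  → clear
Obstacle 4 [(2,23) (10,14) (11,23) (5,24)]:
  edge (2,23)–(10,14): clear
  edge (10,14)–(11,23): clear
  edge (11,23)–(5,24): clear
  edge (5,24)–(2,23): clear
  midpoint (13,21/2) outside
  → clear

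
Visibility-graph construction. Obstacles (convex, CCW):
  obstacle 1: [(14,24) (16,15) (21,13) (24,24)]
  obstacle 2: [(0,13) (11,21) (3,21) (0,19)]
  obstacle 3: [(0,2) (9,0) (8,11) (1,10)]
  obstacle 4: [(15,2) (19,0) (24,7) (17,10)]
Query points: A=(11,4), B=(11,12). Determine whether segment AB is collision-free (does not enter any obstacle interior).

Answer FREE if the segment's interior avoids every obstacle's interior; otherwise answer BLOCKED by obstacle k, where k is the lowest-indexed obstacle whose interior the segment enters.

FREE

Obstacle 1 [(14,24) (16,15) (21,13) (24,24)]:
  edge (14,24)–(16,15): clear
  edge (16,15)–(21,13): clear
  edge (21,13)–(24,24): clear
  edge (24,24)–(14,24): clear
  midpoint (11,8) outside
  → clear
Obstacle 2 [(0,13) (11,21) (3,21) (0,19)]:
  edge (0,13)–(11,21): clear
  edge (11,21)–(3,21): clear
  edge (3,21)–(0,19): clear
  edge (0,19)–(0,13): clear
  midpoint (11,8) outside
  → clear
Obstacle 3 [(0,2) (9,0) (8,11) (1,10)]:
  edge (0,2)–(9,0): clear
  edge (9,0)–(8,11): clear
  edge (8,11)–(1,10): clear
  edge (1,10)–(0,2): clear
  midpoint (11,8) outside
  → clear
Obstacle 4 [(15,2) (19,0) (24,7) (17,10)]:
  edge (15,2)–(19,0): clear
  edge (19,0)–(24,7): clear
  edge (24,7)–(17,10): clear
  edge (17,10)–(15,2): clear
  midpoint (11,8) outside
  → clear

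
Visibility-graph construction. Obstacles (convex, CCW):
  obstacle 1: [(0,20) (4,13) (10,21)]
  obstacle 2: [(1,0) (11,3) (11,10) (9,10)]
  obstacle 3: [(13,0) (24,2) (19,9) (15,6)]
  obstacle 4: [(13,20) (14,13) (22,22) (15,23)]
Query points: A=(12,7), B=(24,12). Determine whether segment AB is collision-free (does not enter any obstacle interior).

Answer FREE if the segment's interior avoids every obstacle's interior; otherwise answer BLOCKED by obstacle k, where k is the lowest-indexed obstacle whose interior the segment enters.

Obstacle 1 [(0,20) (4,13) (10,21)]:
  edge (0,20)–(4,13): clear
  edge (4,13)–(10,21): clear
  edge (10,21)–(0,20): clear
  midpoint (18,19/2) outside
  → clear
Obstacle 2 [(1,0) (11,3) (11,10) (9,10)]:
  edge (1,0)–(11,3): clear
  edge (11,3)–(11,10): clear
  edge (11,10)–(9,10): clear
  edge (9,10)–(1,0): clear
  midpoint (18,19/2) outside
  → clear
Obstacle 3 [(13,0) (24,2) (19,9) (15,6)]:
  edge (13,0)–(24,2): clear
  edge (24,2)–(19,9): clear
  edge (19,9)–(15,6): clear
  edge (15,6)–(13,0): clear
  midpoint (18,19/2) outside
  → clear
Obstacle 4 [(13,20) (14,13) (22,22) (15,23)]:
  edge (13,20)–(14,13): clear
  edge (14,13)–(22,22): clear
  edge (22,22)–(15,23): clear
  edge (15,23)–(13,20): clear
  midpoint (18,19/2) outside
  → clear

FREE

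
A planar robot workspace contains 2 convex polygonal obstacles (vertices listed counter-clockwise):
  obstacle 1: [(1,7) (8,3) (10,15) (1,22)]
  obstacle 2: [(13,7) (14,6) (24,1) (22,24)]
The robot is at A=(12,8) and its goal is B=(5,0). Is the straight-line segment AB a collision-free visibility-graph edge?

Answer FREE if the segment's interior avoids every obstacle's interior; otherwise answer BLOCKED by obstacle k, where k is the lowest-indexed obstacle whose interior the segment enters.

BLOCKED by obstacle 1

Obstacle 1 [(1,7) (8,3) (10,15) (1,22)]:
  edge (1,7)–(8,3): crosses AB
  edge (8,3)–(10,15): crosses AB
  edge (10,15)–(1,22): clear
  edge (1,22)–(1,7): clear
  → BLOCKED
Obstacle 2 [(13,7) (14,6) (24,1) (22,24)]:
  edge (13,7)–(14,6): clear
  edge (14,6)–(24,1): clear
  edge (24,1)–(22,24): clear
  edge (22,24)–(13,7): clear
  midpoint (17/2,4) outside
  → clear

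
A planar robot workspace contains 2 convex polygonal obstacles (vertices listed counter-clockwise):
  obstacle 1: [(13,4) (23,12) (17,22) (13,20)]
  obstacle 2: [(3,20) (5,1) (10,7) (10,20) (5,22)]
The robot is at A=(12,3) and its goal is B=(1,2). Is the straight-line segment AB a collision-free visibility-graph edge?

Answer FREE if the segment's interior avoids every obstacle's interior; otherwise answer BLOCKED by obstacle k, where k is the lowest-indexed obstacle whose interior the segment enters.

BLOCKED by obstacle 2

Obstacle 1 [(13,4) (23,12) (17,22) (13,20)]:
  edge (13,4)–(23,12): clear
  edge (23,12)–(17,22): clear
  edge (17,22)–(13,20): clear
  edge (13,20)–(13,4): clear
  midpoint (13/2,5/2) outside
  → clear
Obstacle 2 [(3,20) (5,1) (10,7) (10,20) (5,22)]:
  edge (3,20)–(5,1): crosses AB
  edge (5,1)–(10,7): crosses AB
  edge (10,7)–(10,20): clear
  edge (10,20)–(5,22): clear
  edge (5,22)–(3,20): clear
  → BLOCKED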